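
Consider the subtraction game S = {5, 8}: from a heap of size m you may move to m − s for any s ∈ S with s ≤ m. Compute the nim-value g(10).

2

Compute g(0), g(1), … for moves {5, 8}:
g(0) = mex{} = 0
g(1) = mex{} = 0
g(2) = mex{} = 0
g(3) = mex{} = 0
g(4) = mex{} = 0
g(5) = mex{0} = 1
g(6) = mex{0} = 1
g(7) = mex{0} = 1
g(8) = mex{0} = 1
g(9) = mex{0} = 1
g(10) = mex{0,1} = 2
So g(10) = 2.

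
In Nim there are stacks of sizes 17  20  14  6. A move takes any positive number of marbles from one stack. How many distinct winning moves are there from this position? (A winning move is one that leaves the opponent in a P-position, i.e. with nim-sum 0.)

Nim-sum: 17 ^ 20 ^ 14 ^ 6 = 13.
The overall nim-sum is X = 13. A stack of size p has a winning move iff p XOR X < p (reduce it to p XOR X).
  17: 17 XOR 13 = 28 ≥ 17 — no move.
  20: 20 XOR 13 = 25 ≥ 20 — no move.
  14: 14 XOR 13 = 3 < 14 — winning move (to 3).
  6: 6 XOR 13 = 11 ≥ 6 — no move.
That gives 1 winning move.

1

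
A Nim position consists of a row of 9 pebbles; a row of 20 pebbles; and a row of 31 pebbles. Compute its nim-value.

2

Bitwise XOR of the heap sizes:
  01001  (9)
  10100  (20)
  11111  (31)
  -----
  00010  (2)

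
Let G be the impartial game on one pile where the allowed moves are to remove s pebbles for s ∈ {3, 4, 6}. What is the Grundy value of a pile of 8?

2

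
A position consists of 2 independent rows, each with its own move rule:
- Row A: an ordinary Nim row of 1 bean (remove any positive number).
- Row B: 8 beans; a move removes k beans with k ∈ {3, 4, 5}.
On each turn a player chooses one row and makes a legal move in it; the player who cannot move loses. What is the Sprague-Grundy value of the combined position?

1

Row A is a plain Nim row of size 1, so its Grundy value is 1.
Grundy values for row B (subtraction set {3, 4, 5}):
k:     0  1  2  3  4  5  6  7  8
g(k):  0  0  0  1  1  1  2  2  0
So g(8) = 0.
By the Sprague-Grundy theorem, the Grundy value of a sum of independent games is the XOR of the component values.
Combined value = 1 XOR 0 = 1.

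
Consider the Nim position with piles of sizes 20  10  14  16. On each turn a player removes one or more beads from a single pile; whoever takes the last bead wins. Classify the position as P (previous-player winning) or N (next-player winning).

Nim-sum: 20 XOR 10 XOR 14 XOR 16 = 0.
The nim-sum is 0, so this is a P-position: the player to move is in a losing position under optimal play.

P-position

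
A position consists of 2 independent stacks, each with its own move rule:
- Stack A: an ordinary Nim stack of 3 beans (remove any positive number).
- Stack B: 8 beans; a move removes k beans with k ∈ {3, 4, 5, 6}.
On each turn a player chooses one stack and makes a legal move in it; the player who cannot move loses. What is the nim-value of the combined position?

1

Stack A is a plain Nim stack of size 3, so its Grundy value is 3.
Build the Grundy sequence for stack B with g(k) = mex{g(k−s) : s ∈ {3, 4, 5, 6}, s ≤ k}:
k:     0  1  2  3  4  5  6  7  8
g(k):  0  0  0  1  1  1  2  2  2
So g(8) = 2.
By the Sprague-Grundy theorem, the Grundy value of a sum of independent games is the XOR of the component values.
Combined value = 3 ⊕ 2 = 1.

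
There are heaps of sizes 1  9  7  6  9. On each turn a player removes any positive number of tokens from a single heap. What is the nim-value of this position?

0

Nim-sum: 1 ^ 9 ^ 7 ^ 6 ^ 9 = 0.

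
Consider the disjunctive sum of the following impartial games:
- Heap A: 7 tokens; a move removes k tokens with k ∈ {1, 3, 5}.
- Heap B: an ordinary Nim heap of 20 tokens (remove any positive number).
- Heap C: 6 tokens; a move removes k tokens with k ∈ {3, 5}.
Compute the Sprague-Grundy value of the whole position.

23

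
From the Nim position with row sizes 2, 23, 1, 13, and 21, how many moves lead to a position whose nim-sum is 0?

Compute the nim-sum pairwise:
2 XOR 23 = 21
21 XOR 1 = 20
20 XOR 13 = 25
25 XOR 21 = 12
The overall nim-sum is X = 12. A row of size p has a winning move iff p XOR X < p (reduce it to p XOR X).
  2: 2 XOR 12 = 14 ≥ 2 — no move.
  23: 23 XOR 12 = 27 ≥ 23 — no move.
  1: 1 XOR 12 = 13 ≥ 1 — no move.
  13: 13 XOR 12 = 1 < 13 — winning move (to 1).
  21: 21 XOR 12 = 25 ≥ 21 — no move.
That gives 1 winning move.

1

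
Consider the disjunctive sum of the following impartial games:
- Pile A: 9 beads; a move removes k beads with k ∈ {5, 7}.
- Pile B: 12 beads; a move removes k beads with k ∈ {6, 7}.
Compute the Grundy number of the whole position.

Build the Grundy sequence for pile A with g(k) = mex{g(k−s) : s ∈ {5, 7}, s ≤ k}:
k:     0  1  2  3  4  5  6  7  8  9
g(k):  0  0  0  0  0  1  1  1  1  1
So g(9) = 1.
Build the Grundy sequence for pile B with g(k) = mex{g(k−s) : s ∈ {6, 7}, s ≤ k}:
k:     0  1  2  3  4  5  6  7  8  9 10 11 12
g(k):  0  0  0  0  0  0  1  1  1  1  1  1  2
So g(12) = 2.
The value of a disjunctive sum is the nim-sum of the parts.
Combined value = 1 ⊕ 2 = 3.

3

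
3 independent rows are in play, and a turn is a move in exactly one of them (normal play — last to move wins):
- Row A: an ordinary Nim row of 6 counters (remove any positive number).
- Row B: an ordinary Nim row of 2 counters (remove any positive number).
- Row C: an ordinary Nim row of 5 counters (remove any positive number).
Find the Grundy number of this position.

Row A is a plain Nim row of size 6, so its Grundy value is 6.
Row B is a plain Nim row of size 2, so its Grundy value is 2.
Row C is a plain Nim row of size 5, so its Grundy value is 5.
The value of a disjunctive sum is the nim-sum of the parts.
Combined value = 6 XOR 2 XOR 5 = 1.

1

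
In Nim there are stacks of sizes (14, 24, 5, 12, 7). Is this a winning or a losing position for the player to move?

Compute the nim-sum pairwise:
14 XOR 24 = 22
22 XOR 5 = 19
19 XOR 12 = 31
31 XOR 7 = 24
The nim-sum is 24 ≠ 0, so this is an N-position: the player to move can win.

Winning position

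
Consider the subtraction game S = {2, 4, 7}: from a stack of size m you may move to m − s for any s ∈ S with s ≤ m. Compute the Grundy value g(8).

1

Compute g(0), g(1), … for moves {2, 4, 7}:
k:     0  1  2  3  4  5  6  7  8
g(k):  0  0  1  1  2  2  0  3  1
So g(8) = 1.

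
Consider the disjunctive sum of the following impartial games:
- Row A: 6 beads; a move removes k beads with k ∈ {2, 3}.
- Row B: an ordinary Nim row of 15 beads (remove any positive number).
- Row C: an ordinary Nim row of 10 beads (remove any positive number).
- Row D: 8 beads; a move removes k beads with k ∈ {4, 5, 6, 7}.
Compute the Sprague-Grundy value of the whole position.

7

For row A, compute g(0), g(1), … with moves {2, 3}:
g(0) = mex{} = 0
g(1) = mex{} = 0
g(2) = mex{0} = 1
g(3) = mex{0} = 1
g(4) = mex{0,1} = 2
g(5) = mex{1} = 0
g(6) = mex{1,2} = 0
So g(6) = 0.
Row B is a plain Nim row of size 15, so its Grundy value is 15.
Row C is a plain Nim row of size 10, so its Grundy value is 10.
Grundy values for row D (subtraction set {4, 5, 6, 7}):
g(0) = mex{} = 0
g(1) = mex{} = 0
g(2) = mex{} = 0
g(3) = mex{} = 0
g(4) = mex{0} = 1
g(5) = mex{0} = 1
g(6) = mex{0} = 1
g(7) = mex{0} = 1
g(8) = mex{0,1} = 2
So g(8) = 2.
The value of a disjunctive sum is the nim-sum of the parts.
Combined value = 0 XOR 15 XOR 10 XOR 2 = 7.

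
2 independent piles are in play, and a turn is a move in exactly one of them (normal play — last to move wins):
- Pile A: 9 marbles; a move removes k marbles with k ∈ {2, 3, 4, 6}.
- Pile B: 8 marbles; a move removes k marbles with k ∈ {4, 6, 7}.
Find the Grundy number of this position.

For pile A, compute g(0), g(1), … with moves {2, 3, 4, 6}:
k:     0  1  2  3  4  5  6  7  8  9
g(k):  0  0  1  1  2  2  3  3  0  0
So g(9) = 0.
Build the Grundy sequence for pile B with g(k) = mex{g(k−s) : s ∈ {4, 6, 7}, s ≤ k}:
k:     0  1  2  3  4  5  6  7  8
g(k):  0  0  0  0  1  1  1  1  2
So g(8) = 2.
The value of a disjunctive sum is the nim-sum of the parts.
Combined value = 0 XOR 2 = 2.

2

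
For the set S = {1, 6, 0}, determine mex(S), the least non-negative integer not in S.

2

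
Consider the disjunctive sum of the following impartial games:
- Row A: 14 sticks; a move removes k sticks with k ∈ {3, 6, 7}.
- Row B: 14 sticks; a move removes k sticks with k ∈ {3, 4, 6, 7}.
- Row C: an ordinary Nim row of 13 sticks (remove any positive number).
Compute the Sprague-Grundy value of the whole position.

Grundy values for row A (subtraction set {3, 6, 7}):
g(0) = mex{} = 0
g(1) = mex{} = 0
g(2) = mex{} = 0
g(3) = mex{0} = 1
g(4) = mex{0} = 1
g(5) = mex{0} = 1
g(6) = mex{0,1} = 2
g(7) = mex{0,1} = 2
g(8) = mex{0,1} = 2
g(9) = mex{0,1,2} = 3
g(10) = mex{1,2} = 0
g(11) = mex{1,2} = 0
g(12) = mex{1,2,3} = 0
g(13) = mex{0,2} = 1
g(14) = mex{0,2} = 1
So g(14) = 1.
Grundy values for row B (subtraction set {3, 4, 6, 7}):
g(0) = mex{} = 0
g(1) = mex{} = 0
g(2) = mex{} = 0
g(3) = mex{0} = 1
g(4) = mex{0} = 1
g(5) = mex{0} = 1
g(6) = mex{0,1} = 2
g(7) = mex{0,1} = 2
g(8) = mex{0,1} = 2
g(9) = mex{0,1,2} = 3
g(10) = mex{1,2} = 0
g(11) = mex{1,2} = 0
g(12) = mex{1,2,3} = 0
g(13) = mex{0,2,3} = 1
g(14) = mex{0,2} = 1
So g(14) = 1.
Row C is a plain Nim row of size 13, so its Grundy value is 13.
The value of a disjunctive sum is the nim-sum of the parts.
Combined value = 1 ⊕ 1 ⊕ 13 = 13.

13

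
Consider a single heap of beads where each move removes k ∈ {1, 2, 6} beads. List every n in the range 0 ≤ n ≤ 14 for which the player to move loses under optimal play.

0, 3, 7, 10, 14

Build the Grundy sequence with g(k) = mex{g(k−s) : s ∈ {1, 2, 6}, s ≤ k}:
k:     0  1  2  3  4  5  6  7  8  9 10 11 12 13 14
g(k):  0  1  2  0  1  2  3  0  1  2  0  1  2  3  0
The P-positions (g = 0) in 0..14 are 0, 3, 7, 10, 14.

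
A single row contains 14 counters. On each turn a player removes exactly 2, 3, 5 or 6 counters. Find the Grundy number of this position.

3

Grundy values for subtraction set {2, 3, 5, 6}:
g(0) = mex{} = 0
g(1) = mex{} = 0
g(2) = mex{0} = 1
g(3) = mex{0} = 1
g(4) = mex{0,1} = 2
g(5) = mex{0,1} = 2
g(6) = mex{0,1,2} = 3
g(7) = mex{0,1,2} = 3
g(8) = mex{1,2,3} = 0
g(9) = mex{1,2,3} = 0
g(10) = mex{0,2,3} = 1
g(11) = mex{0,2,3} = 1
g(12) = mex{0,1,3} = 2
g(13) = mex{0,1,3} = 2
g(14) = mex{0,1,2} = 3
So g(14) = 3.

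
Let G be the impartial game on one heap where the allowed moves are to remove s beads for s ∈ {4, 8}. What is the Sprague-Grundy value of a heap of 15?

Grundy values for subtraction set {4, 8}:
k:     0  1  2  3  4  5  6  7  8  9 10 11 12 13 14 15
g(k):  0  0  0  0  1  1  1  1  2  2  2  2  0  0  0  0
So g(15) = 0.

0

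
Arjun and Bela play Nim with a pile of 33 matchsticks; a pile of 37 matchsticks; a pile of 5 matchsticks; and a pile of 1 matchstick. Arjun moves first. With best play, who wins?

Write each in binary and XOR column by column:
  100001  (33)
  100101  (37)
  000101  (5)
  000001  (1)
  ------
  000000  (0)
The nim-sum is 0, so this is a P-position: the player to move is in a losing position under optimal play; Arjun is about to move from it and so loses — Bela wins.

Bela wins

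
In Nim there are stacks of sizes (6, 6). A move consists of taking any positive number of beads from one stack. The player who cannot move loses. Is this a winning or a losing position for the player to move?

Losing position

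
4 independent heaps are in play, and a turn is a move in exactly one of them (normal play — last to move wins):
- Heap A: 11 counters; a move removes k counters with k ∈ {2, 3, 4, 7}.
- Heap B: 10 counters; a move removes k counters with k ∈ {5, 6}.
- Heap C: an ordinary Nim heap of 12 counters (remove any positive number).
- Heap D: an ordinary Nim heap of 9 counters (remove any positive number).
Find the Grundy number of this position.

7

Grundy values for heap A (subtraction set {2, 3, 4, 7}):
k:     0  1  2  3  4  5  6  7  8  9 10 11
g(k):  0  0  1  1  2  2  0  3  1  4  2  0
So g(11) = 0.
Build the Grundy sequence for heap B with g(k) = mex{g(k−s) : s ∈ {5, 6}, s ≤ k}:
k:     0  1  2  3  4  5  6  7  8  9 10
g(k):  0  0  0  0  0  1  1  1  1  1  2
So g(10) = 2.
Heap C is a plain Nim heap of size 12, so its Grundy value is 12.
Heap D is a plain Nim heap of size 9, so its Grundy value is 9.
The value of a disjunctive sum is the nim-sum of the parts.
Combined value = 0 ⊕ 2 ⊕ 12 ⊕ 9 = 7.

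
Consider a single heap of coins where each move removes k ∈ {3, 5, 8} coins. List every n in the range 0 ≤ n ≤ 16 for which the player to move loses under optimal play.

0, 1, 2, 11, 12, 13

Compute g(0), g(1), … for moves {3, 5, 8}:
k:     0  1  2  3  4  5  6  7  8  9 10 11 12 13 14 15 16
g(k):  0  0  0  1  1  1  2  2  2  3  3  0  0  0  1  1  1
The P-positions (g = 0) in 0..16 are 0, 1, 2, 11, 12, 13.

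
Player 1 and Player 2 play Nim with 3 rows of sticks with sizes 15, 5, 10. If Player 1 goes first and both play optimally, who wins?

Write each in binary and XOR column by column:
  1111  (15)
  0101  (5)
  1010  (10)
  ----
  0000  (0)
The nim-sum is 0, so this is a P-position: the player to move is in a losing position under optimal play; Player 1 is about to move from it and so loses — Player 2 wins.

Player 2 wins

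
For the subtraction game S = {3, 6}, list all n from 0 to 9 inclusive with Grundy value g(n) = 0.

0, 1, 2, 9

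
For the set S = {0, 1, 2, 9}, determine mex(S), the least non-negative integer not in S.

3

The values 0, 1, 2 are all present; 3 is the first non-negative integer missing from the set.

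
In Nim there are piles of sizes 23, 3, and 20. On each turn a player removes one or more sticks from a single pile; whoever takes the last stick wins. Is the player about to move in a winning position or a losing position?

Losing position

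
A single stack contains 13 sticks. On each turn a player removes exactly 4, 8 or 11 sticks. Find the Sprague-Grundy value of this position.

3

Grundy values for subtraction set {4, 8, 11}:
k:     0  1  2  3  4  5  6  7  8  9 10 11 12 13
g(k):  0  0  0  0  1  1  1  1  2  2  2  2  3  3
So g(13) = 3.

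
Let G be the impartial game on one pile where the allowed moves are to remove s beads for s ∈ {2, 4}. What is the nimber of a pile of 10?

Build the Grundy sequence with g(k) = mex{g(k−s) : s ∈ {2, 4}, s ≤ k}:
g(0) = mex{} = 0
g(1) = mex{} = 0
g(2) = mex{0} = 1
g(3) = mex{0} = 1
g(4) = mex{0,1} = 2
g(5) = mex{0,1} = 2
g(6) = mex{1,2} = 0
g(7) = mex{1,2} = 0
g(8) = mex{0,2} = 1
g(9) = mex{0,2} = 1
g(10) = mex{0,1} = 2
So g(10) = 2.

2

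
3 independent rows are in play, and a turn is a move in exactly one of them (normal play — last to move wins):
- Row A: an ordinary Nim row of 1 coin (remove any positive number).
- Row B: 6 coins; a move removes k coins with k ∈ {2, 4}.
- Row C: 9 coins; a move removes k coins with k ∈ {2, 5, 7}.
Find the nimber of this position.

Row A is a plain Nim row of size 1, so its Grundy value is 1.
For row B, compute g(0), g(1), … with moves {2, 4}:
g(0) = mex{} = 0
g(1) = mex{} = 0
g(2) = mex{0} = 1
g(3) = mex{0} = 1
g(4) = mex{0,1} = 2
g(5) = mex{0,1} = 2
g(6) = mex{1,2} = 0
So g(6) = 0.
For row C, compute g(0), g(1), … with moves {2, 5, 7}:
g(0) = mex{} = 0
g(1) = mex{} = 0
g(2) = mex{0} = 1
g(3) = mex{0} = 1
g(4) = mex{1} = 0
g(5) = mex{0,1} = 2
g(6) = mex{0} = 1
g(7) = mex{0,1,2} = 3
g(8) = mex{0,1} = 2
g(9) = mex{0,1,3} = 2
So g(9) = 2.
By the Sprague-Grundy theorem, the Grundy value of a sum of independent games is the XOR of the component values.
Combined value = 1 XOR 0 XOR 2 = 3.

3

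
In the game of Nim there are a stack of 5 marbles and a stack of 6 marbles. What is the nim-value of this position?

3

Compute the nim-sum pairwise:
5 XOR 6 = 3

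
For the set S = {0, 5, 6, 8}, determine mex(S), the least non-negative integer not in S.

1

0 is in the set but 1 is not, so the mex is 1.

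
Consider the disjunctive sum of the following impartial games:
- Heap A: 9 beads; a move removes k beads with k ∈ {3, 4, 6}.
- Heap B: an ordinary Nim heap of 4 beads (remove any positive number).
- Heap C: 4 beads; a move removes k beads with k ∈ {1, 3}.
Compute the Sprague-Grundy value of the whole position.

4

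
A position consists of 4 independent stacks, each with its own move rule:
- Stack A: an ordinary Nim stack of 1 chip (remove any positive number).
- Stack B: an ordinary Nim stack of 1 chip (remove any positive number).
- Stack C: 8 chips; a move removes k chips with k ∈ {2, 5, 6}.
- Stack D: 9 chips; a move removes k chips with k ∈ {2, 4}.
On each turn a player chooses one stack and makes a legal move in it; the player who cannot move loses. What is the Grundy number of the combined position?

Stack A is a plain Nim stack of size 1, so its Grundy value is 1.
Stack B is a plain Nim stack of size 1, so its Grundy value is 1.
Build the Grundy sequence for stack C with g(k) = mex{g(k−s) : s ∈ {2, 5, 6}, s ≤ k}:
k:     0  1  2  3  4  5  6  7  8
g(k):  0  0  1  1  0  2  1  3  0
So g(8) = 0.
For stack D, compute g(0), g(1), … with moves {2, 4}:
g(0) = mex{} = 0
g(1) = mex{} = 0
g(2) = mex{0} = 1
g(3) = mex{0} = 1
g(4) = mex{0,1} = 2
g(5) = mex{0,1} = 2
g(6) = mex{1,2} = 0
g(7) = mex{1,2} = 0
g(8) = mex{0,2} = 1
g(9) = mex{0,2} = 1
So g(9) = 1.
By the Sprague-Grundy theorem, the Grundy value of a sum of independent games is the XOR of the component values.
Combined value = 1 ⊕ 1 ⊕ 0 ⊕ 1 = 1.

1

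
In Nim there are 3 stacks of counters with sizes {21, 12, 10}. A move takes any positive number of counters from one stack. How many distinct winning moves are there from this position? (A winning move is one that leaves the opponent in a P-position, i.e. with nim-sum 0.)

Compute the nim-sum pairwise:
21 ⊕ 12 = 25
25 ⊕ 10 = 19
The overall nim-sum is X = 19. A stack of size p has a winning move iff p XOR X < p (reduce it to p XOR X).
  21: 21 XOR 19 = 6 < 21 — winning move (to 6).
  12: 12 XOR 19 = 31 ≥ 12 — no move.
  10: 10 XOR 19 = 25 ≥ 10 — no move.
That gives 1 winning move.

1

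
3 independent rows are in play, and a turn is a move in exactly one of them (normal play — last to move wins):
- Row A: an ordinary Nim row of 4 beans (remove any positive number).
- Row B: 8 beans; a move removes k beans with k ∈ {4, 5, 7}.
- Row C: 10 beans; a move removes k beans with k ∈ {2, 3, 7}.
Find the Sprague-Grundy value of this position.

6

Row A is a plain Nim row of size 4, so its Grundy value is 4.
For row B, compute g(0), g(1), … with moves {4, 5, 7}:
g(0) = mex{} = 0
g(1) = mex{} = 0
g(2) = mex{} = 0
g(3) = mex{} = 0
g(4) = mex{0} = 1
g(5) = mex{0} = 1
g(6) = mex{0} = 1
g(7) = mex{0} = 1
g(8) = mex{0,1} = 2
So g(8) = 2.
For row C, compute g(0), g(1), … with moves {2, 3, 7}:
g(0) = mex{} = 0
g(1) = mex{} = 0
g(2) = mex{0} = 1
g(3) = mex{0} = 1
g(4) = mex{0,1} = 2
g(5) = mex{1} = 0
g(6) = mex{1,2} = 0
g(7) = mex{0,2} = 1
g(8) = mex{0} = 1
g(9) = mex{0,1} = 2
g(10) = mex{1} = 0
So g(10) = 0.
The value of a disjunctive sum is the nim-sum of the parts.
Combined value = 4 ⊕ 2 ⊕ 0 = 6.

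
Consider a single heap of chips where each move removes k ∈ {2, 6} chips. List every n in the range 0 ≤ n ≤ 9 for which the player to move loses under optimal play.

Build the Grundy sequence with g(k) = mex{g(k−s) : s ∈ {2, 6}, s ≤ k}:
g(0) = mex{} = 0
g(1) = mex{} = 0
g(2) = mex{0} = 1
g(3) = mex{0} = 1
g(4) = mex{1} = 0
g(5) = mex{1} = 0
g(6) = mex{0} = 1
g(7) = mex{0} = 1
g(8) = mex{1} = 0
g(9) = mex{1} = 0
The P-positions (g = 0) in 0..9 are 0, 1, 4, 5, 8, 9.

0, 1, 4, 5, 8, 9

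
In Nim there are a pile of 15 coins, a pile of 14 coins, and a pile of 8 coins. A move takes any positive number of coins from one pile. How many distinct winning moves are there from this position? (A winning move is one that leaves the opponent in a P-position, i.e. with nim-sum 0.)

3

Nim-sum: 15 ^ 14 ^ 8 = 9.
The overall nim-sum is X = 9. A pile of size p has a winning move iff p XOR X < p (reduce it to p XOR X).
  15: 15 XOR 9 = 6 < 15 — winning move (to 6).
  14: 14 XOR 9 = 7 < 14 — winning move (to 7).
  8: 8 XOR 9 = 1 < 8 — winning move (to 1).
That gives 3 winning moves.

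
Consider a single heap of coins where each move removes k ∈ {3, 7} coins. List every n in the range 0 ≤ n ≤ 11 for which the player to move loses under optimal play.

0, 1, 2, 6, 10, 11

Compute g(0), g(1), … for moves {3, 7}:
k:     0  1  2  3  4  5  6  7  8  9 10 11
g(k):  0  0  0  1  1  1  0  2  2  1  0  0
The P-positions (g = 0) in 0..11 are 0, 1, 2, 6, 10, 11.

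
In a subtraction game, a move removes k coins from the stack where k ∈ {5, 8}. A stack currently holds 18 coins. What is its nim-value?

Compute g(0), g(1), … for moves {5, 8}:
k:     0  1  2  3  4  5  6  7  8  9 10 11 12 13 14 15 16 17 18
g(k):  0  0  0  0  0  1  1  1  1  1  2  2  2  0  0  0  0  0  1
So g(18) = 1.

1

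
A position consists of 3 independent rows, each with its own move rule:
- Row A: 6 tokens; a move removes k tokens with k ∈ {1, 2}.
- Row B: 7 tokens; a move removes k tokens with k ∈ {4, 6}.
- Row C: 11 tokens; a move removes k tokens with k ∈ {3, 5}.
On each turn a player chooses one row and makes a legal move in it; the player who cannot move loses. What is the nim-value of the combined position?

0

For row A, compute g(0), g(1), … with moves {1, 2}:
k:     0  1  2  3  4  5  6
g(k):  0  1  2  0  1  2  0
So g(6) = 0.
Grundy values for row B (subtraction set {4, 6}):
g(0) = mex{} = 0
g(1) = mex{} = 0
g(2) = mex{} = 0
g(3) = mex{} = 0
g(4) = mex{0} = 1
g(5) = mex{0} = 1
g(6) = mex{0} = 1
g(7) = mex{0} = 1
So g(7) = 1.
Build the Grundy sequence for row C with g(k) = mex{g(k−s) : s ∈ {3, 5}, s ≤ k}:
g(0) = mex{} = 0
g(1) = mex{} = 0
g(2) = mex{} = 0
g(3) = mex{0} = 1
g(4) = mex{0} = 1
g(5) = mex{0} = 1
g(6) = mex{0,1} = 2
g(7) = mex{0,1} = 2
g(8) = mex{1} = 0
g(9) = mex{1,2} = 0
g(10) = mex{1,2} = 0
g(11) = mex{0,2} = 1
So g(11) = 1.
By the Sprague-Grundy theorem, the Grundy value of a sum of independent games is the XOR of the component values.
Combined value = 0 ⊕ 1 ⊕ 1 = 0.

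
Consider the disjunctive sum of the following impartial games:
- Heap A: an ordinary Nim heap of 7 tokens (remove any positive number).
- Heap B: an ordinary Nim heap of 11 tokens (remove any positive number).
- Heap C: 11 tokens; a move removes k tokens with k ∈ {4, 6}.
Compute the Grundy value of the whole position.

Heap A is a plain Nim heap of size 7, so its Grundy value is 7.
Heap B is a plain Nim heap of size 11, so its Grundy value is 11.
Grundy values for heap C (subtraction set {4, 6}):
k:     0  1  2  3  4  5  6  7  8  9 10 11
g(k):  0  0  0  0  1  1  1  1  2  2  0  0
So g(11) = 0.
The value of a disjunctive sum is the nim-sum of the parts.
Combined value = 7 XOR 11 XOR 0 = 12.

12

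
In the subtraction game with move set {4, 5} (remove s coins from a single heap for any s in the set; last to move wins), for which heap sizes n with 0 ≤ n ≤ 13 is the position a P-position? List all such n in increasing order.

0, 1, 2, 3, 9, 10, 11, 12

Grundy values for subtraction set {4, 5}:
k:     0  1  2  3  4  5  6  7  8  9 10 11 12 13
g(k):  0  0  0  0  1  1  1  1  2  0  0  0  0  1
The P-positions (g = 0) in 0..13 are 0, 1, 2, 3, 9, 10, 11, 12.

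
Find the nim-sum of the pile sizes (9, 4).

13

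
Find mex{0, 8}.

1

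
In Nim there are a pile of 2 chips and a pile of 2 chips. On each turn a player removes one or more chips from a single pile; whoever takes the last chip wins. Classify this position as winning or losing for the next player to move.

Losing position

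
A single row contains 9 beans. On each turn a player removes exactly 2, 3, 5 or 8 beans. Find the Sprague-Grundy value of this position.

1

Grundy values for subtraction set {2, 3, 5, 8}:
g(0) = mex{} = 0
g(1) = mex{} = 0
g(2) = mex{0} = 1
g(3) = mex{0} = 1
g(4) = mex{0,1} = 2
g(5) = mex{0,1} = 2
g(6) = mex{0,1,2} = 3
g(7) = mex{1,2} = 0
g(8) = mex{0,1,2,3} = 4
g(9) = mex{0,2,3} = 1
So g(9) = 1.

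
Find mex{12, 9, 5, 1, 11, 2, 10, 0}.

The values 0, 1, 2 are all present; 3 is the first non-negative integer missing from the set.

3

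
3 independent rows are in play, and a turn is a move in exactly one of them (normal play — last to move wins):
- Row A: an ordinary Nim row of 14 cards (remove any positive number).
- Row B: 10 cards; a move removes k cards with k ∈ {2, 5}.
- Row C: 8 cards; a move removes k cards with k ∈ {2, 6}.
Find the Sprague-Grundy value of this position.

15

Row A is a plain Nim row of size 14, so its Grundy value is 14.
Grundy values for row B (subtraction set {2, 5}):
k:     0  1  2  3  4  5  6  7  8  9 10
g(k):  0  0  1  1  0  2  1  0  0  1  1
So g(10) = 1.
Build the Grundy sequence for row C with g(k) = mex{g(k−s) : s ∈ {2, 6}, s ≤ k}:
k:     0  1  2  3  4  5  6  7  8
g(k):  0  0  1  1  0  0  1  1  0
So g(8) = 0.
The value of a disjunctive sum is the nim-sum of the parts.
Combined value = 14 XOR 1 XOR 0 = 15.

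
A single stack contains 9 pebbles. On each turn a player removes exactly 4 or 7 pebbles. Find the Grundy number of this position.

Build the Grundy sequence with g(k) = mex{g(k−s) : s ∈ {4, 7}, s ≤ k}:
g(0) = mex{} = 0
g(1) = mex{} = 0
g(2) = mex{} = 0
g(3) = mex{} = 0
g(4) = mex{0} = 1
g(5) = mex{0} = 1
g(6) = mex{0} = 1
g(7) = mex{0} = 1
g(8) = mex{0,1} = 2
g(9) = mex{0,1} = 2
So g(9) = 2.

2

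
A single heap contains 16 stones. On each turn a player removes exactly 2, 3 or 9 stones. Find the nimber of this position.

Build the Grundy sequence with g(k) = mex{g(k−s) : s ∈ {2, 3, 9}, s ≤ k}:
k:     0  1  2  3  4  5  6  7  8  9 10 11 12 13 14 15 16
g(k):  0  0  1  1  2  0  0  1  1  2  2  0  0  1  1  2  0
So g(16) = 0.

0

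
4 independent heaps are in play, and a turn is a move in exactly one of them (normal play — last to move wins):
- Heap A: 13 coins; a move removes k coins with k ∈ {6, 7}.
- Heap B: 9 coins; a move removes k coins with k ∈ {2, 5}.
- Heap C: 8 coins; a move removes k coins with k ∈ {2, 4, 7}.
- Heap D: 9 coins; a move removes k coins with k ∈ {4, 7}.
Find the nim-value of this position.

Grundy values for heap A (subtraction set {6, 7}):
k:     0  1  2  3  4  5  6  7  8  9 10 11 12 13
g(k):  0  0  0  0  0  0  1  1  1  1  1  1  2  0
So g(13) = 0.
For heap B, compute g(0), g(1), … with moves {2, 5}:
g(0) = mex{} = 0
g(1) = mex{} = 0
g(2) = mex{0} = 1
g(3) = mex{0} = 1
g(4) = mex{1} = 0
g(5) = mex{0,1} = 2
g(6) = mex{0} = 1
g(7) = mex{1,2} = 0
g(8) = mex{1} = 0
g(9) = mex{0} = 1
So g(9) = 1.
For heap C, compute g(0), g(1), … with moves {2, 4, 7}:
g(0) = mex{} = 0
g(1) = mex{} = 0
g(2) = mex{0} = 1
g(3) = mex{0} = 1
g(4) = mex{0,1} = 2
g(5) = mex{0,1} = 2
g(6) = mex{1,2} = 0
g(7) = mex{0,1,2} = 3
g(8) = mex{0,2} = 1
So g(8) = 1.
For heap D, compute g(0), g(1), … with moves {4, 7}:
k:     0  1  2  3  4  5  6  7  8  9
g(k):  0  0  0  0  1  1  1  1  2  2
So g(9) = 2.
By the Sprague-Grundy theorem, the Grundy value of a sum of independent games is the XOR of the component values.
Combined value = 0 XOR 1 XOR 1 XOR 2 = 2.

2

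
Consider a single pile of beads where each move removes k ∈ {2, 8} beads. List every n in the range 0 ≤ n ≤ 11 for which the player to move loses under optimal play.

Grundy values for subtraction set {2, 8}:
g(0) = mex{} = 0
g(1) = mex{} = 0
g(2) = mex{0} = 1
g(3) = mex{0} = 1
g(4) = mex{1} = 0
g(5) = mex{1} = 0
g(6) = mex{0} = 1
g(7) = mex{0} = 1
g(8) = mex{0,1} = 2
g(9) = mex{0,1} = 2
g(10) = mex{1,2} = 0
g(11) = mex{1,2} = 0
The P-positions (g = 0) in 0..11 are 0, 1, 4, 5, 10, 11.

0, 1, 4, 5, 10, 11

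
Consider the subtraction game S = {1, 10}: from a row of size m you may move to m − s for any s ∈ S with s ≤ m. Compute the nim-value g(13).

0

Build the Grundy sequence with g(k) = mex{g(k−s) : s ∈ {1, 10}, s ≤ k}:
k:     0  1  2  3  4  5  6  7  8  9 10 11 12 13
g(k):  0  1  0  1  0  1  0  1  0  1  2  0  1  0
So g(13) = 0.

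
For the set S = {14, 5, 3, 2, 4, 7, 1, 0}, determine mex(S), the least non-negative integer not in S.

6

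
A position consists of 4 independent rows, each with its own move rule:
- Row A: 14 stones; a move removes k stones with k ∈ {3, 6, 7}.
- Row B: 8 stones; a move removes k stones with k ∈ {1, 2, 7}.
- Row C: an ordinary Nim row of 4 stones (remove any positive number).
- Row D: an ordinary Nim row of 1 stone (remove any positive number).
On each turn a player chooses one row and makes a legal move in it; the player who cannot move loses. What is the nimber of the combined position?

6

Build the Grundy sequence for row A with g(k) = mex{g(k−s) : s ∈ {3, 6, 7}, s ≤ k}:
k:     0  1  2  3  4  5  6  7  8  9 10 11 12 13 14
g(k):  0  0  0  1  1  1  2  2  2  3  0  0  0  1  1
So g(14) = 1.
Build the Grundy sequence for row B with g(k) = mex{g(k−s) : s ∈ {1, 2, 7}, s ≤ k}:
g(0) = mex{} = 0
g(1) = mex{0} = 1
g(2) = mex{0,1} = 2
g(3) = mex{1,2} = 0
g(4) = mex{0,2} = 1
g(5) = mex{0,1} = 2
g(6) = mex{1,2} = 0
g(7) = mex{0,2} = 1
g(8) = mex{0,1} = 2
So g(8) = 2.
Row C is a plain Nim row of size 4, so its Grundy value is 4.
Row D is a plain Nim row of size 1, so its Grundy value is 1.
The value of a disjunctive sum is the nim-sum of the parts.
Combined value = 1 XOR 2 XOR 4 XOR 1 = 6.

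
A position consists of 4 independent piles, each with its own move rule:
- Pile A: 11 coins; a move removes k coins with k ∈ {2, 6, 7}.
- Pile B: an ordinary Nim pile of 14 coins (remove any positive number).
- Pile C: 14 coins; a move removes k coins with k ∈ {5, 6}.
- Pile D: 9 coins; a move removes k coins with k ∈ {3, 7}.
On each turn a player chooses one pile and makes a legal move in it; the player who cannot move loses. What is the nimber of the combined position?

14

Build the Grundy sequence for pile A with g(k) = mex{g(k−s) : s ∈ {2, 6, 7}, s ≤ k}:
k:     0  1  2  3  4  5  6  7  8  9 10 11
g(k):  0  0  1  1  0  0  1  1  2  0  3  1
So g(11) = 1.
Pile B is a plain Nim pile of size 14, so its Grundy value is 14.
For pile C, compute g(0), g(1), … with moves {5, 6}:
g(0) = mex{} = 0
g(1) = mex{} = 0
g(2) = mex{} = 0
g(3) = mex{} = 0
g(4) = mex{} = 0
g(5) = mex{0} = 1
g(6) = mex{0} = 1
g(7) = mex{0} = 1
g(8) = mex{0} = 1
g(9) = mex{0} = 1
g(10) = mex{0,1} = 2
g(11) = mex{1} = 0
g(12) = mex{1} = 0
g(13) = mex{1} = 0
g(14) = mex{1} = 0
So g(14) = 0.
Build the Grundy sequence for pile D with g(k) = mex{g(k−s) : s ∈ {3, 7}, s ≤ k}:
g(0) = mex{} = 0
g(1) = mex{} = 0
g(2) = mex{} = 0
g(3) = mex{0} = 1
g(4) = mex{0} = 1
g(5) = mex{0} = 1
g(6) = mex{1} = 0
g(7) = mex{0,1} = 2
g(8) = mex{0,1} = 2
g(9) = mex{0} = 1
So g(9) = 1.
The value of a disjunctive sum is the nim-sum of the parts.
Combined value = 1 XOR 14 XOR 0 XOR 1 = 14.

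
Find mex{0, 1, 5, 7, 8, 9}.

2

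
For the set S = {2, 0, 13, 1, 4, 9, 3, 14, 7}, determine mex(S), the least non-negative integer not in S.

5

The values 0, 1, 2, 3, 4 are all present; 5 is the first non-negative integer missing from the set.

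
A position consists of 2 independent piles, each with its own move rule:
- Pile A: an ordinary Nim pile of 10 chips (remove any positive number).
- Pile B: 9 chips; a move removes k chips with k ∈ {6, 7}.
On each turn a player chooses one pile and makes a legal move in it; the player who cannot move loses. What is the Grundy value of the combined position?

11

Pile A is a plain Nim pile of size 10, so its Grundy value is 10.
Build the Grundy sequence for pile B with g(k) = mex{g(k−s) : s ∈ {6, 7}, s ≤ k}:
g(0) = mex{} = 0
g(1) = mex{} = 0
g(2) = mex{} = 0
g(3) = mex{} = 0
g(4) = mex{} = 0
g(5) = mex{} = 0
g(6) = mex{0} = 1
g(7) = mex{0} = 1
g(8) = mex{0} = 1
g(9) = mex{0} = 1
So g(9) = 1.
By the Sprague-Grundy theorem, the Grundy value of a sum of independent games is the XOR of the component values.
Combined value = 10 XOR 1 = 11.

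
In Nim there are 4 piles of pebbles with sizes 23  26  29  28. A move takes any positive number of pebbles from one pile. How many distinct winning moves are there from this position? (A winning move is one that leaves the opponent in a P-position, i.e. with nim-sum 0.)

Bitwise XOR of the heap sizes:
  10111  (23)
  11010  (26)
  11101  (29)
  11100  (28)
  -----
  01100  (12)
The overall nim-sum is X = 12. A pile of size p has a winning move iff p XOR X < p (reduce it to p XOR X).
  23: 23 XOR 12 = 27 ≥ 23 — no move.
  26: 26 XOR 12 = 22 < 26 — winning move (to 22).
  29: 29 XOR 12 = 17 < 29 — winning move (to 17).
  28: 28 XOR 12 = 16 < 28 — winning move (to 16).
That gives 3 winning moves.

3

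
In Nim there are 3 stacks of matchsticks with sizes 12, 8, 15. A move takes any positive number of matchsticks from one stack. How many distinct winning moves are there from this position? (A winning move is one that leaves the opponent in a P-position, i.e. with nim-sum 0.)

3

Compute the nim-sum pairwise:
12 ^ 8 = 4
4 ^ 15 = 11
The overall nim-sum is X = 11. A stack of size p has a winning move iff p XOR X < p (reduce it to p XOR X).
  12: 12 XOR 11 = 7 < 12 — winning move (to 7).
  8: 8 XOR 11 = 3 < 8 — winning move (to 3).
  15: 15 XOR 11 = 4 < 15 — winning move (to 4).
That gives 3 winning moves.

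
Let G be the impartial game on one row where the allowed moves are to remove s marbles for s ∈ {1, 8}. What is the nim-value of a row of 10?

1

Grundy values for subtraction set {1, 8}:
g(0) = mex{} = 0
g(1) = mex{0} = 1
g(2) = mex{1} = 0
g(3) = mex{0} = 1
g(4) = mex{1} = 0
g(5) = mex{0} = 1
g(6) = mex{1} = 0
g(7) = mex{0} = 1
g(8) = mex{0,1} = 2
g(9) = mex{1,2} = 0
g(10) = mex{0} = 1
So g(10) = 1.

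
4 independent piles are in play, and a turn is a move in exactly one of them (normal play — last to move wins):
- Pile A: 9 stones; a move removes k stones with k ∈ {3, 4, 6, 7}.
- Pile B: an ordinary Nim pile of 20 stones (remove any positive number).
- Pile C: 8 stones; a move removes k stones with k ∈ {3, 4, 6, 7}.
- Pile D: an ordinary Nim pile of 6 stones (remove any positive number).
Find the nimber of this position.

Build the Grundy sequence for pile A with g(k) = mex{g(k−s) : s ∈ {3, 4, 6, 7}, s ≤ k}:
g(0) = mex{} = 0
g(1) = mex{} = 0
g(2) = mex{} = 0
g(3) = mex{0} = 1
g(4) = mex{0} = 1
g(5) = mex{0} = 1
g(6) = mex{0,1} = 2
g(7) = mex{0,1} = 2
g(8) = mex{0,1} = 2
g(9) = mex{0,1,2} = 3
So g(9) = 3.
Pile B is a plain Nim pile of size 20, so its Grundy value is 20.
Grundy values for pile C (subtraction set {3, 4, 6, 7}):
g(0) = mex{} = 0
g(1) = mex{} = 0
g(2) = mex{} = 0
g(3) = mex{0} = 1
g(4) = mex{0} = 1
g(5) = mex{0} = 1
g(6) = mex{0,1} = 2
g(7) = mex{0,1} = 2
g(8) = mex{0,1} = 2
So g(8) = 2.
Pile D is a plain Nim pile of size 6, so its Grundy value is 6.
The value of a disjunctive sum is the nim-sum of the parts.
Combined value = 3 ⊕ 20 ⊕ 2 ⊕ 6 = 19.

19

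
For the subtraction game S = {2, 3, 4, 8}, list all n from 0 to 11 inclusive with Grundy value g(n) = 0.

Build the Grundy sequence with g(k) = mex{g(k−s) : s ∈ {2, 3, 4, 8}, s ≤ k}:
g(0) = mex{} = 0
g(1) = mex{} = 0
g(2) = mex{0} = 1
g(3) = mex{0} = 1
g(4) = mex{0,1} = 2
g(5) = mex{0,1} = 2
g(6) = mex{1,2} = 0
g(7) = mex{1,2} = 0
g(8) = mex{0,2} = 1
g(9) = mex{0,2} = 1
g(10) = mex{0,1} = 2
g(11) = mex{0,1} = 2
The P-positions (g = 0) in 0..11 are 0, 1, 6, 7.

0, 1, 6, 7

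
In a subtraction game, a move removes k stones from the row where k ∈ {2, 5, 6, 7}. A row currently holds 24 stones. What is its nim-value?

Compute g(0), g(1), … for moves {2, 5, 6, 7}:
k:     0  1  2  3  4  5  6  7  8  9 10 11 12 13 14 15 16 17 18 19 20 21 22 23 24
g(k):  0  0  1  1  0  2  1  3  2  2  3  3  0  0  1  1  0  2  1  3  2  2  3  3  0
So g(24) = 0.

0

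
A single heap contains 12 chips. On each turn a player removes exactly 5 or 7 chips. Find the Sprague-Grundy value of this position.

0

Grundy values for subtraction set {5, 7}:
g(0) = mex{} = 0
g(1) = mex{} = 0
g(2) = mex{} = 0
g(3) = mex{} = 0
g(4) = mex{} = 0
g(5) = mex{0} = 1
g(6) = mex{0} = 1
g(7) = mex{0} = 1
g(8) = mex{0} = 1
g(9) = mex{0} = 1
g(10) = mex{0,1} = 2
g(11) = mex{0,1} = 2
g(12) = mex{1} = 0
So g(12) = 0.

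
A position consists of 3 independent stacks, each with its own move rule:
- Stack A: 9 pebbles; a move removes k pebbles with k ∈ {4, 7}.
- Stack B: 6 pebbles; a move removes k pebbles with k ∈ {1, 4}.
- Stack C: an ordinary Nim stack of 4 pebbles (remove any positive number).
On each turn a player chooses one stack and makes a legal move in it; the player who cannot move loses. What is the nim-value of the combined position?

7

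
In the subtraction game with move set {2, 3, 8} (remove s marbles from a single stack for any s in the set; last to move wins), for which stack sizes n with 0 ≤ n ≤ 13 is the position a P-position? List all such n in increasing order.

Grundy values for subtraction set {2, 3, 8}:
g(0) = mex{} = 0
g(1) = mex{} = 0
g(2) = mex{0} = 1
g(3) = mex{0} = 1
g(4) = mex{0,1} = 2
g(5) = mex{1} = 0
g(6) = mex{1,2} = 0
g(7) = mex{0,2} = 1
g(8) = mex{0} = 1
g(9) = mex{0,1} = 2
g(10) = mex{1} = 0
g(11) = mex{1,2} = 0
g(12) = mex{0,2} = 1
g(13) = mex{0} = 1
The P-positions (g = 0) in 0..13 are 0, 1, 5, 6, 10, 11.

0, 1, 5, 6, 10, 11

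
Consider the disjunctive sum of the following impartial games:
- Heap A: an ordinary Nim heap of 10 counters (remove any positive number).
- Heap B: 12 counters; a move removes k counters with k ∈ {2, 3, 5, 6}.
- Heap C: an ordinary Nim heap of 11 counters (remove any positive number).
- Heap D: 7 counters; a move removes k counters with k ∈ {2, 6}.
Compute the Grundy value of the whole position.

Heap A is a plain Nim heap of size 10, so its Grundy value is 10.
Grundy values for heap B (subtraction set {2, 3, 5, 6}):
k:     0  1  2  3  4  5  6  7  8  9 10 11 12
g(k):  0  0  1  1  2  2  3  3  0  0  1  1  2
So g(12) = 2.
Heap C is a plain Nim heap of size 11, so its Grundy value is 11.
Build the Grundy sequence for heap D with g(k) = mex{g(k−s) : s ∈ {2, 6}, s ≤ k}:
g(0) = mex{} = 0
g(1) = mex{} = 0
g(2) = mex{0} = 1
g(3) = mex{0} = 1
g(4) = mex{1} = 0
g(5) = mex{1} = 0
g(6) = mex{0} = 1
g(7) = mex{0} = 1
So g(7) = 1.
By the Sprague-Grundy theorem, the Grundy value of a sum of independent games is the XOR of the component values.
Combined value = 10 XOR 2 XOR 11 XOR 1 = 2.

2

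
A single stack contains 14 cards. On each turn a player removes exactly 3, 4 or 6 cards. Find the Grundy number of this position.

1

Compute g(0), g(1), … for moves {3, 4, 6}:
g(0) = mex{} = 0
g(1) = mex{} = 0
g(2) = mex{} = 0
g(3) = mex{0} = 1
g(4) = mex{0} = 1
g(5) = mex{0} = 1
g(6) = mex{0,1} = 2
g(7) = mex{0,1} = 2
g(8) = mex{0,1} = 2
g(9) = mex{1,2} = 0
g(10) = mex{1,2} = 0
g(11) = mex{1,2} = 0
g(12) = mex{0,2} = 1
g(13) = mex{0,2} = 1
g(14) = mex{0,2} = 1
So g(14) = 1.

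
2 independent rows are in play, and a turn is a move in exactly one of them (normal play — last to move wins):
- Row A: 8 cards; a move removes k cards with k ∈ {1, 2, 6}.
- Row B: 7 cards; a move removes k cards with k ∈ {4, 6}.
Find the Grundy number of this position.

Build the Grundy sequence for row A with g(k) = mex{g(k−s) : s ∈ {1, 2, 6}, s ≤ k}:
k:     0  1  2  3  4  5  6  7  8
g(k):  0  1  2  0  1  2  3  0  1
So g(8) = 1.
Grundy values for row B (subtraction set {4, 6}):
k:     0  1  2  3  4  5  6  7
g(k):  0  0  0  0  1  1  1  1
So g(7) = 1.
By the Sprague-Grundy theorem, the Grundy value of a sum of independent games is the XOR of the component values.
Combined value = 1 ⊕ 1 = 0.

0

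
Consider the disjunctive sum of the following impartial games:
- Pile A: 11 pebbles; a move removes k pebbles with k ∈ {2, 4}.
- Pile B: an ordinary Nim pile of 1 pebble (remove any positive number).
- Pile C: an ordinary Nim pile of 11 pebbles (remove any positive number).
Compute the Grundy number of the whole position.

8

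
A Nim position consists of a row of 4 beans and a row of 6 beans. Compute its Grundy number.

2

Compute the nim-sum pairwise:
4 ⊕ 6 = 2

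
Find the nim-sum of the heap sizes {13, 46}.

35

Compute the nim-sum pairwise:
13 ⊕ 46 = 35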